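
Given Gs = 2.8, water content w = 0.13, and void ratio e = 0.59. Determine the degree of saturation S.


Using S = Gs * w / e
S = 2.8 * 0.13 / 0.59
S = 0.6169


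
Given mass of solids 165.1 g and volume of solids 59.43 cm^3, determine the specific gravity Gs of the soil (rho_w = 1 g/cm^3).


Using Gs = m_s / (V_s * rho_w)
Since rho_w = 1 g/cm^3:
Gs = 165.1 / 59.43
Gs = 2.778


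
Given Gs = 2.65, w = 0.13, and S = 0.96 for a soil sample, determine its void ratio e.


Using the relation e = Gs * w / S
e = 2.65 * 0.13 / 0.96
e = 0.3589


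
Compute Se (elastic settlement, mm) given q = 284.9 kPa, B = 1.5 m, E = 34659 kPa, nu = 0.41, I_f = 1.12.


Result: 11.488 mm

Derivation:
Using Se = q * B * (1 - nu^2) * I_f / E
1 - nu^2 = 1 - 0.41^2 = 0.8319
Se = 284.9 * 1.5 * 0.8319 * 1.12 / 34659
Se = 0.011488 m
Convert to mm: Se = 0.011488 * 1000 = 11.488 mm


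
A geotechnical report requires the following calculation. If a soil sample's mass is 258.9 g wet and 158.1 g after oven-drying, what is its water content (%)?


Using w = (m_wet - m_dry) / m_dry * 100
m_wet - m_dry = 258.9 - 158.1 = 100.8 g
w = 100.8 / 158.1 * 100
w = 63.76 %


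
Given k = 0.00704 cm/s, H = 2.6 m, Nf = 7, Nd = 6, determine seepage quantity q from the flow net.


Convert k to m/s for unit consistency with H:
k = 0.00704 cm/s = 0.00704 / 100 m/s = 7.04e-05 m/s
Using q = k * H * Nf / Nd
Nf / Nd = 7 / 6 = 1.1667
q = 7.04e-05 * 2.6 * 1.1667
q = 0.0002135 m^3/s per m


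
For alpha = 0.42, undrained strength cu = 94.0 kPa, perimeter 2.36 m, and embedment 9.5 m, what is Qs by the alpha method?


Using Qs = alpha * cu * perimeter * L
Qs = 0.42 * 94.0 * 2.36 * 9.5
Qs = 885.14 kN


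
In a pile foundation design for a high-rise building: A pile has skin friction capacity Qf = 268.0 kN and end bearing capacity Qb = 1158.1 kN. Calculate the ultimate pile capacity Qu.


Result: 1426.1 kN

Derivation:
Using Qu = Qf + Qb
Qu = 268.0 + 1158.1
Qu = 1426.1 kN


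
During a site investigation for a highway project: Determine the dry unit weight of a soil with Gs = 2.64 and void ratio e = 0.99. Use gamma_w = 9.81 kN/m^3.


Result: 13.014 kN/m^3

Derivation:
Using gamma_d = Gs * gamma_w / (1 + e)
gamma_d = 2.64 * 9.81 / (1 + 0.99)
gamma_d = 2.64 * 9.81 / 1.99
gamma_d = 13.014 kN/m^3


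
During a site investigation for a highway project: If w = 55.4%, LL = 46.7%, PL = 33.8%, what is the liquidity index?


First compute the plasticity index:
PI = LL - PL = 46.7 - 33.8 = 12.9
Then compute the liquidity index:
LI = (w - PL) / PI
LI = (55.4 - 33.8) / 12.9
LI = 1.674


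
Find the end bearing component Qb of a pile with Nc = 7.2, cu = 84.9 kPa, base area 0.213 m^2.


Using Qb = Nc * cu * Ab
Qb = 7.2 * 84.9 * 0.213
Qb = 130.2 kN


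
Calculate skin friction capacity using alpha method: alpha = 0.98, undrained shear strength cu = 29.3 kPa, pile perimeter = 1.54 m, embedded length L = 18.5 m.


Using Qs = alpha * cu * perimeter * L
Qs = 0.98 * 29.3 * 1.54 * 18.5
Qs = 818.06 kN


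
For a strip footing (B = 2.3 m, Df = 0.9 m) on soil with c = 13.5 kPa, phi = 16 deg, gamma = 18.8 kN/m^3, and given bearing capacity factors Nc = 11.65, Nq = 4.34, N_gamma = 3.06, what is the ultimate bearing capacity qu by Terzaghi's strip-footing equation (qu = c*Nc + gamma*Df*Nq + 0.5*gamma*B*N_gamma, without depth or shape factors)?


Compute qu = c*Nc + gamma*Df*Nq + 0.5*gamma*B*N_gamma
Term 1: 13.5 * 11.65 = 157.275
Term 2: 18.8 * 0.9 * 4.34 = 73.4328
Term 3: 0.5 * 18.8 * 2.3 * 3.06 = 66.1572
qu = 157.275 + 73.4328 + 66.1572
qu = 296.87 kPa


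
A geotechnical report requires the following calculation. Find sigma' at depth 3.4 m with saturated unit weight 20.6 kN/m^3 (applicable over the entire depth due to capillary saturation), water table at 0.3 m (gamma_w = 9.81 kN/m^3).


Total stress = gamma_sat * depth
sigma = 20.6 * 3.4 = 70.04 kPa
Pore water pressure u = gamma_w * (depth - d_wt)
u = 9.81 * (3.4 - 0.3) = 30.411 kPa
Effective stress = sigma - u
sigma' = 70.04 - 30.411 = 39.63 kPa


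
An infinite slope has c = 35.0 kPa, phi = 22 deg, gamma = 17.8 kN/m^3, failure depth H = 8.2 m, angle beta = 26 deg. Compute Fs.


Using Fs = c / (gamma*H*sin(beta)*cos(beta)) + tan(phi)/tan(beta)
Cohesion contribution = 35.0 / (17.8*8.2*sin(26)*cos(26))
Cohesion contribution = 0.6086
Friction contribution = tan(22)/tan(26) = 0.828377
Fs = 0.6086 + 0.828377
Fs = 1.437


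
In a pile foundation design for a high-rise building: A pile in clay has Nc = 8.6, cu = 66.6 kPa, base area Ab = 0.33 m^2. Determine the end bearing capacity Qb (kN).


Using Qb = Nc * cu * Ab
Qb = 8.6 * 66.6 * 0.33
Qb = 189.01 kN


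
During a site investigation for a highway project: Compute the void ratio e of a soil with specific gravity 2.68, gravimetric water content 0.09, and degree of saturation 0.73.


Result: 0.3304

Derivation:
Using the relation e = Gs * w / S
e = 2.68 * 0.09 / 0.73
e = 0.3304


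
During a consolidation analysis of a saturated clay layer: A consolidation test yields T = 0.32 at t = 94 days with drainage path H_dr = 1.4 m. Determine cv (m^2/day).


Using cv = T * H_dr^2 / t
H_dr^2 = 1.4^2 = 1.96
cv = 0.32 * 1.96 / 94
cv = 0.00667 m^2/day


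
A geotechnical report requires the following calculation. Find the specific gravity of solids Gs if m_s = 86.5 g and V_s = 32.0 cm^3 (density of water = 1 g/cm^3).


Using Gs = m_s / (V_s * rho_w)
Since rho_w = 1 g/cm^3:
Gs = 86.5 / 32.0
Gs = 2.703


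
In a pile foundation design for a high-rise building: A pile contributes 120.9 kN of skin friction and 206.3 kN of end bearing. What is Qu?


Result: 327.2 kN

Derivation:
Using Qu = Qf + Qb
Qu = 120.9 + 206.3
Qu = 327.2 kN


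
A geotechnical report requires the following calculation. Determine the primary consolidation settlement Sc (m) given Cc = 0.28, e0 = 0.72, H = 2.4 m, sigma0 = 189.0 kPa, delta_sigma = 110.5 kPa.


Result: 0.0781 m

Derivation:
Using Sc = Cc * H / (1 + e0) * log10((sigma0 + delta_sigma) / sigma0)
Stress ratio = (189.0 + 110.5) / 189.0 = 1.58466
log10(1.58466) = 0.199935
Cc * H / (1 + e0) = 0.28 * 2.4 / (1 + 0.72) = 0.390698
Sc = 0.390698 * 0.199935
Sc = 0.0781 m


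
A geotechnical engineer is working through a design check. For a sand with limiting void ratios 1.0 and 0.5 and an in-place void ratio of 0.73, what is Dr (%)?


Result: 54.0 %

Derivation:
Using Dr = (e_max - e) / (e_max - e_min) * 100
e_max - e = 1.0 - 0.73 = 0.27
e_max - e_min = 1.0 - 0.5 = 0.5
Dr = 0.27 / 0.5 * 100
Dr = 54.0 %


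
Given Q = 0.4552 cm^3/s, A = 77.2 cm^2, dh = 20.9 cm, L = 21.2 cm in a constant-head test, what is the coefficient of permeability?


Compute hydraulic gradient:
i = dh / L = 20.9 / 21.2 = 0.985849
Then apply Darcy's law:
k = Q / (A * i)
k = 0.4552 / (77.2 * 0.985849)
k = 0.4552 / 76.1075
k = 0.005981 cm/s


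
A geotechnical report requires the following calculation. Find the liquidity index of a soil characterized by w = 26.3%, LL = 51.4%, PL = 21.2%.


First compute the plasticity index:
PI = LL - PL = 51.4 - 21.2 = 30.2
Then compute the liquidity index:
LI = (w - PL) / PI
LI = (26.3 - 21.2) / 30.2
LI = 0.169


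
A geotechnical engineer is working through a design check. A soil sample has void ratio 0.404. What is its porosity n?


Using the relation n = e / (1 + e)
n = 0.404 / (1 + 0.404)
n = 0.404 / 1.404
n = 0.2877


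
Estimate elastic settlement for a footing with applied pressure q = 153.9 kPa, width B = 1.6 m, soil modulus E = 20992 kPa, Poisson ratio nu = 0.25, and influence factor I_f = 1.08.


Using Se = q * B * (1 - nu^2) * I_f / E
1 - nu^2 = 1 - 0.25^2 = 0.9375
Se = 153.9 * 1.6 * 0.9375 * 1.08 / 20992
Se = 0.011877 m
Convert to mm: Se = 0.011877 * 1000 = 11.877 mm


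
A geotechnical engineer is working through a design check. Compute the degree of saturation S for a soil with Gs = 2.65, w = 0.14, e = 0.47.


Result: 0.7894

Derivation:
Using S = Gs * w / e
S = 2.65 * 0.14 / 0.47
S = 0.7894


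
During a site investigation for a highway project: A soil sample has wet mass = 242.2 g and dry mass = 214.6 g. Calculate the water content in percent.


Result: 12.86 %

Derivation:
Using w = (m_wet - m_dry) / m_dry * 100
m_wet - m_dry = 242.2 - 214.6 = 27.6 g
w = 27.6 / 214.6 * 100
w = 12.86 %


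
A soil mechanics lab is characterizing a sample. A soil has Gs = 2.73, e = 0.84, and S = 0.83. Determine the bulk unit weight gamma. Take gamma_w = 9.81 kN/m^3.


Using gamma = gamma_w * (Gs + S*e) / (1 + e)
Numerator: Gs + S*e = 2.73 + 0.83*0.84 = 3.4272
Denominator: 1 + e = 1 + 0.84 = 1.84
gamma = 9.81 * 3.4272 / 1.84
gamma = 18.272 kN/m^3


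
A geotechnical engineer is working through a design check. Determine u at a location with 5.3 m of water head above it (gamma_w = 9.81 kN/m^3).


Using u = gamma_w * h_w
u = 9.81 * 5.3
u = 51.99 kPa


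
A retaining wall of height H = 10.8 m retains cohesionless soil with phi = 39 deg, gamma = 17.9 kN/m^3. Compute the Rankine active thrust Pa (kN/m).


Compute active earth pressure coefficient:
Ka = tan^2(45 - phi/2) = tan^2(25.5) = 0.227506
Compute active force:
Pa = 0.5 * Ka * gamma * H^2
Pa = 0.5 * 0.227506 * 17.9 * 10.8^2
Pa = 237.5 kN/m


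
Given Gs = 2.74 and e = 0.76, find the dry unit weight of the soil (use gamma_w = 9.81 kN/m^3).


Using gamma_d = Gs * gamma_w / (1 + e)
gamma_d = 2.74 * 9.81 / (1 + 0.76)
gamma_d = 2.74 * 9.81 / 1.76
gamma_d = 15.272 kN/m^3


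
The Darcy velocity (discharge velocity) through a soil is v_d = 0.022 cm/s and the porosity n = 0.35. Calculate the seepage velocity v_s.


Result: 0.06286 cm/s

Derivation:
Using v_s = v_d / n
v_s = 0.022 / 0.35
v_s = 0.06286 cm/s


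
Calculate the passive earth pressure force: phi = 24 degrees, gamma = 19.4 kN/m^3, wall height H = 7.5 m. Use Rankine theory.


Compute passive earth pressure coefficient:
Kp = tan^2(45 + phi/2) = tan^2(57.0) = 2.371184
Compute passive force:
Pp = 0.5 * Kp * gamma * H^2
Pp = 0.5 * 2.371184 * 19.4 * 7.5^2
Pp = 1293.78 kN/m


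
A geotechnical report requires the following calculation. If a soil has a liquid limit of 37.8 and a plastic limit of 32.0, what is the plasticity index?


Using PI = LL - PL
PI = 37.8 - 32.0
PI = 5.8


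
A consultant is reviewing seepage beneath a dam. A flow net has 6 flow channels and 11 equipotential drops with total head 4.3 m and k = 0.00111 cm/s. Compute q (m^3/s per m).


Result: 2.603e-05 m^3/s per m

Derivation:
Convert k to m/s for unit consistency with H:
k = 0.00111 cm/s = 0.00111 / 100 m/s = 1.11e-05 m/s
Using q = k * H * Nf / Nd
Nf / Nd = 6 / 11 = 0.5455
q = 1.11e-05 * 4.3 * 0.5455
q = 2.603e-05 m^3/s per m


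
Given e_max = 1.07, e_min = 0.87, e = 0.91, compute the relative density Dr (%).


Using Dr = (e_max - e) / (e_max - e_min) * 100
e_max - e = 1.07 - 0.91 = 0.16
e_max - e_min = 1.07 - 0.87 = 0.2
Dr = 0.16 / 0.2 * 100
Dr = 80.0 %


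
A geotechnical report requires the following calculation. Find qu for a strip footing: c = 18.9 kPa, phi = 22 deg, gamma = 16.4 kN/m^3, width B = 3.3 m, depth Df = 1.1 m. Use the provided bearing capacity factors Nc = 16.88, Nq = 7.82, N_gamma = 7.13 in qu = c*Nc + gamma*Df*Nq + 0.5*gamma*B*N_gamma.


Compute qu = c*Nc + gamma*Df*Nq + 0.5*gamma*B*N_gamma
Term 1: 18.9 * 16.88 = 319.032
Term 2: 16.4 * 1.1 * 7.82 = 141.0728
Term 3: 0.5 * 16.4 * 3.3 * 7.13 = 192.9378
qu = 319.032 + 141.0728 + 192.9378
qu = 653.04 kPa


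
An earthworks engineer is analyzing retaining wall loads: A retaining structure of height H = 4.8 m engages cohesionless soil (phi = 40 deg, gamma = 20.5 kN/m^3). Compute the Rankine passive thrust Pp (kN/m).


Compute passive earth pressure coefficient:
Kp = tan^2(45 + phi/2) = tan^2(65.0) = 4.59891
Compute passive force:
Pp = 0.5 * Kp * gamma * H^2
Pp = 0.5 * 4.59891 * 20.5 * 4.8^2
Pp = 1086.08 kN/m


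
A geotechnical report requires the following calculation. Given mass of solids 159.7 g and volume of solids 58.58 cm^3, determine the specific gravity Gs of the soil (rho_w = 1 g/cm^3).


Using Gs = m_s / (V_s * rho_w)
Since rho_w = 1 g/cm^3:
Gs = 159.7 / 58.58
Gs = 2.726


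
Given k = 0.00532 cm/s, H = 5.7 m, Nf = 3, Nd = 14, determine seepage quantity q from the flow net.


Convert k to m/s for unit consistency with H:
k = 0.00532 cm/s = 0.00532 / 100 m/s = 5.32e-05 m/s
Using q = k * H * Nf / Nd
Nf / Nd = 3 / 14 = 0.2143
q = 5.32e-05 * 5.7 * 0.2143
q = 6.498e-05 m^3/s per m


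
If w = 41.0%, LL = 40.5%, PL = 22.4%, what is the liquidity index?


First compute the plasticity index:
PI = LL - PL = 40.5 - 22.4 = 18.1
Then compute the liquidity index:
LI = (w - PL) / PI
LI = (41.0 - 22.4) / 18.1
LI = 1.028


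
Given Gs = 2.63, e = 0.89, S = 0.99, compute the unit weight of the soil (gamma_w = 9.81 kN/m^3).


Result: 18.224 kN/m^3

Derivation:
Using gamma = gamma_w * (Gs + S*e) / (1 + e)
Numerator: Gs + S*e = 2.63 + 0.99*0.89 = 3.5111
Denominator: 1 + e = 1 + 0.89 = 1.89
gamma = 9.81 * 3.5111 / 1.89
gamma = 18.224 kN/m^3


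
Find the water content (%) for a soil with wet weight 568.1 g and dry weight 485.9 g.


Result: 16.92 %

Derivation:
Using w = (m_wet - m_dry) / m_dry * 100
m_wet - m_dry = 568.1 - 485.9 = 82.2 g
w = 82.2 / 485.9 * 100
w = 16.92 %


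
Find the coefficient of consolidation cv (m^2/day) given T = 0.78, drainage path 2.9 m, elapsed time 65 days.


Using cv = T * H_dr^2 / t
H_dr^2 = 2.9^2 = 8.41
cv = 0.78 * 8.41 / 65
cv = 0.10092 m^2/day


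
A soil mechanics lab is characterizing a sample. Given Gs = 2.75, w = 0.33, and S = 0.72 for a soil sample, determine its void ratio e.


Using the relation e = Gs * w / S
e = 2.75 * 0.33 / 0.72
e = 1.2604


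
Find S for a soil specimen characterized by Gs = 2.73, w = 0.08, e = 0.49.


Using S = Gs * w / e
S = 2.73 * 0.08 / 0.49
S = 0.4457


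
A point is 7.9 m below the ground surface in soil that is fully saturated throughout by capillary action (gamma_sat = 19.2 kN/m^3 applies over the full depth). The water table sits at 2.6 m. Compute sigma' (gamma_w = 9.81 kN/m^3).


Result: 99.69 kPa

Derivation:
Total stress = gamma_sat * depth
sigma = 19.2 * 7.9 = 151.68 kPa
Pore water pressure u = gamma_w * (depth - d_wt)
u = 9.81 * (7.9 - 2.6) = 51.993 kPa
Effective stress = sigma - u
sigma' = 151.68 - 51.993 = 99.69 kPa


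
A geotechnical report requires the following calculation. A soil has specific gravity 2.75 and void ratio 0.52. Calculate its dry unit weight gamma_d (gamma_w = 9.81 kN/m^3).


Using gamma_d = Gs * gamma_w / (1 + e)
gamma_d = 2.75 * 9.81 / (1 + 0.52)
gamma_d = 2.75 * 9.81 / 1.52
gamma_d = 17.748 kN/m^3


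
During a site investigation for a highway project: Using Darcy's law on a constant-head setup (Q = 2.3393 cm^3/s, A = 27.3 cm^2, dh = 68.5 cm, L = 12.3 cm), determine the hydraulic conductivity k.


Result: 0.015386 cm/s

Derivation:
Compute hydraulic gradient:
i = dh / L = 68.5 / 12.3 = 5.56911
Then apply Darcy's law:
k = Q / (A * i)
k = 2.3393 / (27.3 * 5.56911)
k = 2.3393 / 152.037
k = 0.015386 cm/s


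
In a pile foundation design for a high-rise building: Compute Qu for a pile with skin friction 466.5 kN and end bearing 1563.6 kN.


Using Qu = Qf + Qb
Qu = 466.5 + 1563.6
Qu = 2030.1 kN


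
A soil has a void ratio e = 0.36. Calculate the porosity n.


Using the relation n = e / (1 + e)
n = 0.36 / (1 + 0.36)
n = 0.36 / 1.36
n = 0.2647


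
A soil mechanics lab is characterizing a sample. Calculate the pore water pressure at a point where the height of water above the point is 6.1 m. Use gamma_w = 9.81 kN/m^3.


Using u = gamma_w * h_w
u = 9.81 * 6.1
u = 59.84 kPa


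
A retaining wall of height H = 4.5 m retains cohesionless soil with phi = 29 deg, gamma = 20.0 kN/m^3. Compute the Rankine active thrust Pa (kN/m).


Result: 70.26 kN/m

Derivation:
Compute active earth pressure coefficient:
Ka = tan^2(45 - phi/2) = tan^2(30.5) = 0.346974
Compute active force:
Pa = 0.5 * Ka * gamma * H^2
Pa = 0.5 * 0.346974 * 20.0 * 4.5^2
Pa = 70.26 kN/m


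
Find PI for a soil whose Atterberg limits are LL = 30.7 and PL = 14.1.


Using PI = LL - PL
PI = 30.7 - 14.1
PI = 16.6


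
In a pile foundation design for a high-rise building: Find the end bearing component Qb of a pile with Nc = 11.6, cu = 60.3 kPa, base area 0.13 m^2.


Using Qb = Nc * cu * Ab
Qb = 11.6 * 60.3 * 0.13
Qb = 90.93 kN


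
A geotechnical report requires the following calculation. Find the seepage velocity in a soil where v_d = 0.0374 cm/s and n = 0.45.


Using v_s = v_d / n
v_s = 0.0374 / 0.45
v_s = 0.08311 cm/s


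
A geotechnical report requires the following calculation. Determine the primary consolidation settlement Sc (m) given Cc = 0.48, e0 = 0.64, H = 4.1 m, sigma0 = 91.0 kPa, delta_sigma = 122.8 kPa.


Result: 0.4452 m

Derivation:
Using Sc = Cc * H / (1 + e0) * log10((sigma0 + delta_sigma) / sigma0)
Stress ratio = (91.0 + 122.8) / 91.0 = 2.34945
log10(2.34945) = 0.370966
Cc * H / (1 + e0) = 0.48 * 4.1 / (1 + 0.64) = 1.2
Sc = 1.2 * 0.370966
Sc = 0.4452 m


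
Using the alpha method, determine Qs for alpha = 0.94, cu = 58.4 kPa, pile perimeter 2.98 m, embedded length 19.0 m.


Using Qs = alpha * cu * perimeter * L
Qs = 0.94 * 58.4 * 2.98 * 19.0
Qs = 3108.21 kN


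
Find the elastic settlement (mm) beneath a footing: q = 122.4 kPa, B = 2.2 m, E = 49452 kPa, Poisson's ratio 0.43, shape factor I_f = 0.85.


Result: 3.773 mm

Derivation:
Using Se = q * B * (1 - nu^2) * I_f / E
1 - nu^2 = 1 - 0.43^2 = 0.8151
Se = 122.4 * 2.2 * 0.8151 * 0.85 / 49452
Se = 0.003773 m
Convert to mm: Se = 0.003773 * 1000 = 3.773 mm


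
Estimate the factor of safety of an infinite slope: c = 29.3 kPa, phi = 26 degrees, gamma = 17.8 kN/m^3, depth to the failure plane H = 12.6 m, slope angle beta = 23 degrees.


Using Fs = c / (gamma*H*sin(beta)*cos(beta)) + tan(phi)/tan(beta)
Cohesion contribution = 29.3 / (17.8*12.6*sin(23)*cos(23))
Cohesion contribution = 0.363223
Friction contribution = tan(26)/tan(23) = 1.14903
Fs = 0.363223 + 1.14903
Fs = 1.512


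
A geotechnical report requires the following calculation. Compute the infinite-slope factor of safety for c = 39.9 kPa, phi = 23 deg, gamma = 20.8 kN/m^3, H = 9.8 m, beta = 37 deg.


Result: 0.971

Derivation:
Using Fs = c / (gamma*H*sin(beta)*cos(beta)) + tan(phi)/tan(beta)
Cohesion contribution = 39.9 / (20.8*9.8*sin(37)*cos(37))
Cohesion contribution = 0.40726
Friction contribution = tan(23)/tan(37) = 0.563297
Fs = 0.40726 + 0.563297
Fs = 0.971


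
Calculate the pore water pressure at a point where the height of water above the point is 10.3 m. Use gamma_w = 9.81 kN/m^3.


Result: 101.04 kPa

Derivation:
Using u = gamma_w * h_w
u = 9.81 * 10.3
u = 101.04 kPa


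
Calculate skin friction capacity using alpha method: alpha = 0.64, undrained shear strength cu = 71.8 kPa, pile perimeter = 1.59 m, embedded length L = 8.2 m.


Result: 599.12 kN

Derivation:
Using Qs = alpha * cu * perimeter * L
Qs = 0.64 * 71.8 * 1.59 * 8.2
Qs = 599.12 kN


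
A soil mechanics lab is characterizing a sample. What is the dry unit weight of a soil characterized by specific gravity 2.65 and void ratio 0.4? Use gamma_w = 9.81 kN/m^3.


Result: 18.569 kN/m^3

Derivation:
Using gamma_d = Gs * gamma_w / (1 + e)
gamma_d = 2.65 * 9.81 / (1 + 0.4)
gamma_d = 2.65 * 9.81 / 1.4
gamma_d = 18.569 kN/m^3


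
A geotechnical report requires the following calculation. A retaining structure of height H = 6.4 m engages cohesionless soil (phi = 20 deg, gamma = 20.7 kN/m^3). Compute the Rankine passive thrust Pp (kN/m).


Compute passive earth pressure coefficient:
Kp = tan^2(45 + phi/2) = tan^2(55.0) = 2.039607
Compute passive force:
Pp = 0.5 * Kp * gamma * H^2
Pp = 0.5 * 2.039607 * 20.7 * 6.4^2
Pp = 864.66 kN/m


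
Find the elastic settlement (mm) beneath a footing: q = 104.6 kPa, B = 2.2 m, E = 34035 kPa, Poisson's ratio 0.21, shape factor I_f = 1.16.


Result: 7.497 mm

Derivation:
Using Se = q * B * (1 - nu^2) * I_f / E
1 - nu^2 = 1 - 0.21^2 = 0.9559
Se = 104.6 * 2.2 * 0.9559 * 1.16 / 34035
Se = 0.007497 m
Convert to mm: Se = 0.007497 * 1000 = 7.497 mm


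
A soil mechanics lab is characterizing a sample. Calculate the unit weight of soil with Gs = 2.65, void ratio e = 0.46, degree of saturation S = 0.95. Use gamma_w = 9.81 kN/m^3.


Using gamma = gamma_w * (Gs + S*e) / (1 + e)
Numerator: Gs + S*e = 2.65 + 0.95*0.46 = 3.087
Denominator: 1 + e = 1 + 0.46 = 1.46
gamma = 9.81 * 3.087 / 1.46
gamma = 20.742 kN/m^3


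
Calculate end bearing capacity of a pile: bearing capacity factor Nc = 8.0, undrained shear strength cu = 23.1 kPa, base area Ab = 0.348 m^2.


Using Qb = Nc * cu * Ab
Qb = 8.0 * 23.1 * 0.348
Qb = 64.31 kN


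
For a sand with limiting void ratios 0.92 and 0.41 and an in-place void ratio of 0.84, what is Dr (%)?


Result: 15.69 %

Derivation:
Using Dr = (e_max - e) / (e_max - e_min) * 100
e_max - e = 0.92 - 0.84 = 0.08
e_max - e_min = 0.92 - 0.41 = 0.51
Dr = 0.08 / 0.51 * 100
Dr = 15.69 %


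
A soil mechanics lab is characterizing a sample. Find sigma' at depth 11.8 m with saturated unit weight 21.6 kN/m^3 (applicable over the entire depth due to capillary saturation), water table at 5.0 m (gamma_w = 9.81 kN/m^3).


Total stress = gamma_sat * depth
sigma = 21.6 * 11.8 = 254.88 kPa
Pore water pressure u = gamma_w * (depth - d_wt)
u = 9.81 * (11.8 - 5.0) = 66.708 kPa
Effective stress = sigma - u
sigma' = 254.88 - 66.708 = 188.17 kPa


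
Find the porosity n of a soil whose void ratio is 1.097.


Using the relation n = e / (1 + e)
n = 1.097 / (1 + 1.097)
n = 1.097 / 2.097
n = 0.5231


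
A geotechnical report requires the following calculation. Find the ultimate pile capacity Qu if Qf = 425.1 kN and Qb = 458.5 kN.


Using Qu = Qf + Qb
Qu = 425.1 + 458.5
Qu = 883.6 kN


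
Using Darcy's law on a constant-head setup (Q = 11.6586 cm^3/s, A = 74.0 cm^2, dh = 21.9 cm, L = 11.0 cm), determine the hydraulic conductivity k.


Compute hydraulic gradient:
i = dh / L = 21.9 / 11.0 = 1.99091
Then apply Darcy's law:
k = Q / (A * i)
k = 11.6586 / (74.0 * 1.99091)
k = 11.6586 / 147.327
k = 0.079134 cm/s


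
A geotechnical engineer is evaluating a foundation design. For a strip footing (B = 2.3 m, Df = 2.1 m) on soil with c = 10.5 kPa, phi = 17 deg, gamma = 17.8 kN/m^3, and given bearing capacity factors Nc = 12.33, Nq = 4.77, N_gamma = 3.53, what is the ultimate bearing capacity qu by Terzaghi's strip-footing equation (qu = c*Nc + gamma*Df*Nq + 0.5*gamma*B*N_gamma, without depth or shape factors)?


Compute qu = c*Nc + gamma*Df*Nq + 0.5*gamma*B*N_gamma
Term 1: 10.5 * 12.33 = 129.465
Term 2: 17.8 * 2.1 * 4.77 = 178.3026
Term 3: 0.5 * 17.8 * 2.3 * 3.53 = 72.2591
qu = 129.465 + 178.3026 + 72.2591
qu = 380.03 kPa


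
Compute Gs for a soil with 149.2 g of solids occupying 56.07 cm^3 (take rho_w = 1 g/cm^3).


Using Gs = m_s / (V_s * rho_w)
Since rho_w = 1 g/cm^3:
Gs = 149.2 / 56.07
Gs = 2.661


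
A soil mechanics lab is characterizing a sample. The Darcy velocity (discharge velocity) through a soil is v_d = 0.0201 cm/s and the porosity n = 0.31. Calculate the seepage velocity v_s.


Using v_s = v_d / n
v_s = 0.0201 / 0.31
v_s = 0.06484 cm/s


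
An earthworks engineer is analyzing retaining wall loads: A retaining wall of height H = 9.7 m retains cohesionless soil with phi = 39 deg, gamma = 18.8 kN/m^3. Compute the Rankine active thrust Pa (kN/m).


Compute active earth pressure coefficient:
Ka = tan^2(45 - phi/2) = tan^2(25.5) = 0.227506
Compute active force:
Pa = 0.5 * Ka * gamma * H^2
Pa = 0.5 * 0.227506 * 18.8 * 9.7^2
Pa = 201.22 kN/m


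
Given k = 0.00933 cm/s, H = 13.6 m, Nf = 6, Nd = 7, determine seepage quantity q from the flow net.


Convert k to m/s for unit consistency with H:
k = 0.00933 cm/s = 0.00933 / 100 m/s = 9.33e-05 m/s
Using q = k * H * Nf / Nd
Nf / Nd = 6 / 7 = 0.8571
q = 9.33e-05 * 13.6 * 0.8571
q = 0.001088 m^3/s per m


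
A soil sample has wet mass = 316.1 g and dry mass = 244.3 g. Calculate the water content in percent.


Result: 29.39 %

Derivation:
Using w = (m_wet - m_dry) / m_dry * 100
m_wet - m_dry = 316.1 - 244.3 = 71.8 g
w = 71.8 / 244.3 * 100
w = 29.39 %


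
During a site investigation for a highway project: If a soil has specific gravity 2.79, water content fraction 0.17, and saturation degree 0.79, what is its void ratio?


Using the relation e = Gs * w / S
e = 2.79 * 0.17 / 0.79
e = 0.6004


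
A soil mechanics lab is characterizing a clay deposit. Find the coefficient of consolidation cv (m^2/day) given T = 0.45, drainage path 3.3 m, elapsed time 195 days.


Using cv = T * H_dr^2 / t
H_dr^2 = 3.3^2 = 10.89
cv = 0.45 * 10.89 / 195
cv = 0.02513 m^2/day


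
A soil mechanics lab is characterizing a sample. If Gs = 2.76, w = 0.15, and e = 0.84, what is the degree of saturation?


Result: 0.4929

Derivation:
Using S = Gs * w / e
S = 2.76 * 0.15 / 0.84
S = 0.4929


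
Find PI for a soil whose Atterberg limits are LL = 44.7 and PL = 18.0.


Result: 26.7

Derivation:
Using PI = LL - PL
PI = 44.7 - 18.0
PI = 26.7


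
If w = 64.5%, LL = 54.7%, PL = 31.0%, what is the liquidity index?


Result: 1.414

Derivation:
First compute the plasticity index:
PI = LL - PL = 54.7 - 31.0 = 23.7
Then compute the liquidity index:
LI = (w - PL) / PI
LI = (64.5 - 31.0) / 23.7
LI = 1.414


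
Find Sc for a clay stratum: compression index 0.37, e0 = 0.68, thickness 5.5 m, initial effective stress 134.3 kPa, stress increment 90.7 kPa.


Using Sc = Cc * H / (1 + e0) * log10((sigma0 + delta_sigma) / sigma0)
Stress ratio = (134.3 + 90.7) / 134.3 = 1.67535
log10(1.67535) = 0.224107
Cc * H / (1 + e0) = 0.37 * 5.5 / (1 + 0.68) = 1.21131
Sc = 1.21131 * 0.224107
Sc = 0.2715 m


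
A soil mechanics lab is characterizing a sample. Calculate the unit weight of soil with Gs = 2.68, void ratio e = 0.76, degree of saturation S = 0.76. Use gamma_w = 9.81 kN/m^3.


Result: 18.157 kN/m^3

Derivation:
Using gamma = gamma_w * (Gs + S*e) / (1 + e)
Numerator: Gs + S*e = 2.68 + 0.76*0.76 = 3.2576
Denominator: 1 + e = 1 + 0.76 = 1.76
gamma = 9.81 * 3.2576 / 1.76
gamma = 18.157 kN/m^3


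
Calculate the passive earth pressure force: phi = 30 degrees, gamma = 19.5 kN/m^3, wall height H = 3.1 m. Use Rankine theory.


Compute passive earth pressure coefficient:
Kp = tan^2(45 + phi/2) = tan^2(60.0) = 3
Compute passive force:
Pp = 0.5 * Kp * gamma * H^2
Pp = 0.5 * 3 * 19.5 * 3.1^2
Pp = 281.09 kN/m


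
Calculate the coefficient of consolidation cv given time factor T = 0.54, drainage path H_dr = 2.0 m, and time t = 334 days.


Result: 0.00647 m^2/day

Derivation:
Using cv = T * H_dr^2 / t
H_dr^2 = 2.0^2 = 4.0
cv = 0.54 * 4.0 / 334
cv = 0.00647 m^2/day


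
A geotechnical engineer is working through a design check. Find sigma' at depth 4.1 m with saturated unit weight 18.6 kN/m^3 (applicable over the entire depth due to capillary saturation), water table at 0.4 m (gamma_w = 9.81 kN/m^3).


Total stress = gamma_sat * depth
sigma = 18.6 * 4.1 = 76.26 kPa
Pore water pressure u = gamma_w * (depth - d_wt)
u = 9.81 * (4.1 - 0.4) = 36.297 kPa
Effective stress = sigma - u
sigma' = 76.26 - 36.297 = 39.96 kPa


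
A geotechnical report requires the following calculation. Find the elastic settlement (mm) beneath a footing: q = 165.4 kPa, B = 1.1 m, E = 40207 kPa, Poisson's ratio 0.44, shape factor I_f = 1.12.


Using Se = q * B * (1 - nu^2) * I_f / E
1 - nu^2 = 1 - 0.44^2 = 0.8064
Se = 165.4 * 1.1 * 0.8064 * 1.12 / 40207
Se = 0.004087 m
Convert to mm: Se = 0.004087 * 1000 = 4.087 mm


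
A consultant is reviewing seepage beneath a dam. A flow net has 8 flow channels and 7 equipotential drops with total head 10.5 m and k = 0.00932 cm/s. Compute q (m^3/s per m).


Result: 0.001118 m^3/s per m

Derivation:
Convert k to m/s for unit consistency with H:
k = 0.00932 cm/s = 0.00932 / 100 m/s = 9.32e-05 m/s
Using q = k * H * Nf / Nd
Nf / Nd = 8 / 7 = 1.1429
q = 9.32e-05 * 10.5 * 1.1429
q = 0.001118 m^3/s per m


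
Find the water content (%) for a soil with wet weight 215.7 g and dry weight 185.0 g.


Using w = (m_wet - m_dry) / m_dry * 100
m_wet - m_dry = 215.7 - 185.0 = 30.7 g
w = 30.7 / 185.0 * 100
w = 16.59 %


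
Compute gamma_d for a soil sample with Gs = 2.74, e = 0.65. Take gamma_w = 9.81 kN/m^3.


Result: 16.291 kN/m^3

Derivation:
Using gamma_d = Gs * gamma_w / (1 + e)
gamma_d = 2.74 * 9.81 / (1 + 0.65)
gamma_d = 2.74 * 9.81 / 1.65
gamma_d = 16.291 kN/m^3


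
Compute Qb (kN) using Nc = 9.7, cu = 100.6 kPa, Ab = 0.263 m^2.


Result: 256.64 kN

Derivation:
Using Qb = Nc * cu * Ab
Qb = 9.7 * 100.6 * 0.263
Qb = 256.64 kN


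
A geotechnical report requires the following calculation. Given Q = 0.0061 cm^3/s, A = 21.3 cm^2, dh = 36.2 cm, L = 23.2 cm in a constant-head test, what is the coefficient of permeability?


Compute hydraulic gradient:
i = dh / L = 36.2 / 23.2 = 1.56034
Then apply Darcy's law:
k = Q / (A * i)
k = 0.0061 / (21.3 * 1.56034)
k = 0.0061 / 33.2353
k = 0.000184 cm/s


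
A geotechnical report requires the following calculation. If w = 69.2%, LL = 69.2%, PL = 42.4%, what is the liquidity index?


First compute the plasticity index:
PI = LL - PL = 69.2 - 42.4 = 26.8
Then compute the liquidity index:
LI = (w - PL) / PI
LI = (69.2 - 42.4) / 26.8
LI = 1.0


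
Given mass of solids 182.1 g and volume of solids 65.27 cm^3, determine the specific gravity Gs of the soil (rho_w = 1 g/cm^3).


Using Gs = m_s / (V_s * rho_w)
Since rho_w = 1 g/cm^3:
Gs = 182.1 / 65.27
Gs = 2.79


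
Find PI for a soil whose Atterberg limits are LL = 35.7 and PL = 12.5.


Result: 23.2

Derivation:
Using PI = LL - PL
PI = 35.7 - 12.5
PI = 23.2


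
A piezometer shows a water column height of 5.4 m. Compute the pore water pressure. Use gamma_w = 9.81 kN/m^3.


Using u = gamma_w * h_w
u = 9.81 * 5.4
u = 52.97 kPa


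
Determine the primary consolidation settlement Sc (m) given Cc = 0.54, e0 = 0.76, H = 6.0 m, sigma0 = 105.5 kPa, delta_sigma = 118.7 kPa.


Result: 0.6027 m

Derivation:
Using Sc = Cc * H / (1 + e0) * log10((sigma0 + delta_sigma) / sigma0)
Stress ratio = (105.5 + 118.7) / 105.5 = 2.12512
log10(2.12512) = 0.327383
Cc * H / (1 + e0) = 0.54 * 6.0 / (1 + 0.76) = 1.84091
Sc = 1.84091 * 0.327383
Sc = 0.6027 m


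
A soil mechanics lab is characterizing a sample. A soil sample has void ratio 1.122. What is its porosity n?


Using the relation n = e / (1 + e)
n = 1.122 / (1 + 1.122)
n = 1.122 / 2.122
n = 0.5287


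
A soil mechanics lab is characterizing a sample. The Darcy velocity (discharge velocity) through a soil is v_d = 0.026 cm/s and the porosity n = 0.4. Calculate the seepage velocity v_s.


Result: 0.065 cm/s

Derivation:
Using v_s = v_d / n
v_s = 0.026 / 0.4
v_s = 0.065 cm/s


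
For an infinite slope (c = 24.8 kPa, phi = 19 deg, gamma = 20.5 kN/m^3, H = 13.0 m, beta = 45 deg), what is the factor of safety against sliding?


Using Fs = c / (gamma*H*sin(beta)*cos(beta)) + tan(phi)/tan(beta)
Cohesion contribution = 24.8 / (20.5*13.0*sin(45)*cos(45))
Cohesion contribution = 0.186116
Friction contribution = tan(19)/tan(45) = 0.344328
Fs = 0.186116 + 0.344328
Fs = 0.53


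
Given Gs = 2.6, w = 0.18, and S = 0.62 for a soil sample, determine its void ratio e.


Using the relation e = Gs * w / S
e = 2.6 * 0.18 / 0.62
e = 0.7548


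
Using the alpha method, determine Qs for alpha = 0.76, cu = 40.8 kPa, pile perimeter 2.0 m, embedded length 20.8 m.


Using Qs = alpha * cu * perimeter * L
Qs = 0.76 * 40.8 * 2.0 * 20.8
Qs = 1289.93 kN


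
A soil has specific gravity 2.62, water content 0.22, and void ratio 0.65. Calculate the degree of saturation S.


Result: 0.8868

Derivation:
Using S = Gs * w / e
S = 2.62 * 0.22 / 0.65
S = 0.8868


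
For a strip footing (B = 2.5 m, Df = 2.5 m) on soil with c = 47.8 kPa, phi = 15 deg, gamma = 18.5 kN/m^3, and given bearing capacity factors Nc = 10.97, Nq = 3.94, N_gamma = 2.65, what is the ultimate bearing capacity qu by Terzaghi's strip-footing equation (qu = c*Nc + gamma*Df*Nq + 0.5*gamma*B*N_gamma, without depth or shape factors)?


Compute qu = c*Nc + gamma*Df*Nq + 0.5*gamma*B*N_gamma
Term 1: 47.8 * 10.97 = 524.366
Term 2: 18.5 * 2.5 * 3.94 = 182.225
Term 3: 0.5 * 18.5 * 2.5 * 2.65 = 61.28125
qu = 524.366 + 182.225 + 61.28125
qu = 767.87 kPa


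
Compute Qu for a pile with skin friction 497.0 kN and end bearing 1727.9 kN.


Result: 2224.9 kN

Derivation:
Using Qu = Qf + Qb
Qu = 497.0 + 1727.9
Qu = 2224.9 kN


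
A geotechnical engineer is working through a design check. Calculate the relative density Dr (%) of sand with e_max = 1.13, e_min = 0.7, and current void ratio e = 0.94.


Result: 44.19 %

Derivation:
Using Dr = (e_max - e) / (e_max - e_min) * 100
e_max - e = 1.13 - 0.94 = 0.19
e_max - e_min = 1.13 - 0.7 = 0.43
Dr = 0.19 / 0.43 * 100
Dr = 44.19 %


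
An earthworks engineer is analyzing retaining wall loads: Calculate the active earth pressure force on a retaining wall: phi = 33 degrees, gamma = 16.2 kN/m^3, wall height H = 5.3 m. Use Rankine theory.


Compute active earth pressure coefficient:
Ka = tan^2(45 - phi/2) = tan^2(28.5) = 0.294801
Compute active force:
Pa = 0.5 * Ka * gamma * H^2
Pa = 0.5 * 0.294801 * 16.2 * 5.3^2
Pa = 67.08 kN/m


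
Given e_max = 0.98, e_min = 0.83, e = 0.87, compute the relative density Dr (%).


Using Dr = (e_max - e) / (e_max - e_min) * 100
e_max - e = 0.98 - 0.87 = 0.11
e_max - e_min = 0.98 - 0.83 = 0.15
Dr = 0.11 / 0.15 * 100
Dr = 73.33 %


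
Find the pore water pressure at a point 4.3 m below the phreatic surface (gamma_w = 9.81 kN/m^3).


Using u = gamma_w * h_w
u = 9.81 * 4.3
u = 42.18 kPa


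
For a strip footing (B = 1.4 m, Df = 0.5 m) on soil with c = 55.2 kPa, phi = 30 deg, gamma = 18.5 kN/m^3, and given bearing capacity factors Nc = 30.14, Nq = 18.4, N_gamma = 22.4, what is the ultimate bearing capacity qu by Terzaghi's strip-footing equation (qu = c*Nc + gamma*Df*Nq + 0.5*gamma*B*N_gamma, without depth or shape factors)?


Result: 2124.01 kPa

Derivation:
Compute qu = c*Nc + gamma*Df*Nq + 0.5*gamma*B*N_gamma
Term 1: 55.2 * 30.14 = 1663.728
Term 2: 18.5 * 0.5 * 18.4 = 170.2
Term 3: 0.5 * 18.5 * 1.4 * 22.4 = 290.08
qu = 1663.728 + 170.2 + 290.08
qu = 2124.01 kPa


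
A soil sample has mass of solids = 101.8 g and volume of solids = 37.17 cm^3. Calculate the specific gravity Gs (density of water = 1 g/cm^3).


Using Gs = m_s / (V_s * rho_w)
Since rho_w = 1 g/cm^3:
Gs = 101.8 / 37.17
Gs = 2.739


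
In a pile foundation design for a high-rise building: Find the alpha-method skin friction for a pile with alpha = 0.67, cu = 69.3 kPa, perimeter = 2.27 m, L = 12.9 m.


Using Qs = alpha * cu * perimeter * L
Qs = 0.67 * 69.3 * 2.27 * 12.9
Qs = 1359.64 kN


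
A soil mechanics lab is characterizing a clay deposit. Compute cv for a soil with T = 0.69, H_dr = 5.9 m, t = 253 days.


Using cv = T * H_dr^2 / t
H_dr^2 = 5.9^2 = 34.81
cv = 0.69 * 34.81 / 253
cv = 0.09494 m^2/day


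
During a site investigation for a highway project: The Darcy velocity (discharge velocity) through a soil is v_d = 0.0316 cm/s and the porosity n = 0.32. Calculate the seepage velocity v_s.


Using v_s = v_d / n
v_s = 0.0316 / 0.32
v_s = 0.09875 cm/s


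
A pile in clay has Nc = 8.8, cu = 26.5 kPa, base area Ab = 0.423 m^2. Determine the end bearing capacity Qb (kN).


Using Qb = Nc * cu * Ab
Qb = 8.8 * 26.5 * 0.423
Qb = 98.64 kN


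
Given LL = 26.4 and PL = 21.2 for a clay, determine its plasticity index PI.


Using PI = LL - PL
PI = 26.4 - 21.2
PI = 5.2


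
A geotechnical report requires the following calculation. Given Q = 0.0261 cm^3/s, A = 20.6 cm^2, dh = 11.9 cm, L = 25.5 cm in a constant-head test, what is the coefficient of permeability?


Result: 0.002715 cm/s

Derivation:
Compute hydraulic gradient:
i = dh / L = 11.9 / 25.5 = 0.466667
Then apply Darcy's law:
k = Q / (A * i)
k = 0.0261 / (20.6 * 0.466667)
k = 0.0261 / 9.61333
k = 0.002715 cm/s


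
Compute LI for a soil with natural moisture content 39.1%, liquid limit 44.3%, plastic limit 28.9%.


First compute the plasticity index:
PI = LL - PL = 44.3 - 28.9 = 15.4
Then compute the liquidity index:
LI = (w - PL) / PI
LI = (39.1 - 28.9) / 15.4
LI = 0.662


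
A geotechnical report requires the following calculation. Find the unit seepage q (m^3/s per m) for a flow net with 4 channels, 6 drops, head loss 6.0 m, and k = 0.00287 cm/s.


Result: 0.0001148 m^3/s per m

Derivation:
Convert k to m/s for unit consistency with H:
k = 0.00287 cm/s = 0.00287 / 100 m/s = 2.87e-05 m/s
Using q = k * H * Nf / Nd
Nf / Nd = 4 / 6 = 0.6667
q = 2.87e-05 * 6.0 * 0.6667
q = 0.0001148 m^3/s per m


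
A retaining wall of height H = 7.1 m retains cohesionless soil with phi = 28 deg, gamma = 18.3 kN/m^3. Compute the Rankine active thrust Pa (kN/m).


Result: 166.53 kN/m

Derivation:
Compute active earth pressure coefficient:
Ka = tan^2(45 - phi/2) = tan^2(31.0) = 0.361033
Compute active force:
Pa = 0.5 * Ka * gamma * H^2
Pa = 0.5 * 0.361033 * 18.3 * 7.1^2
Pa = 166.53 kN/m


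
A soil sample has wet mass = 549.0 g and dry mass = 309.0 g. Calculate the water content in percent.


Result: 77.67 %

Derivation:
Using w = (m_wet - m_dry) / m_dry * 100
m_wet - m_dry = 549.0 - 309.0 = 240.0 g
w = 240.0 / 309.0 * 100
w = 77.67 %


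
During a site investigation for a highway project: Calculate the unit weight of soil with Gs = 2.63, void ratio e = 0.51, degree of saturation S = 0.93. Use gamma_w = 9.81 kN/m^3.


Using gamma = gamma_w * (Gs + S*e) / (1 + e)
Numerator: Gs + S*e = 2.63 + 0.93*0.51 = 3.1043
Denominator: 1 + e = 1 + 0.51 = 1.51
gamma = 9.81 * 3.1043 / 1.51
gamma = 20.168 kN/m^3


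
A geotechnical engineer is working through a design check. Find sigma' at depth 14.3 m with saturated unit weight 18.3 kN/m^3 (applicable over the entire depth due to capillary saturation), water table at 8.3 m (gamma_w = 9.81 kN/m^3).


Total stress = gamma_sat * depth
sigma = 18.3 * 14.3 = 261.69 kPa
Pore water pressure u = gamma_w * (depth - d_wt)
u = 9.81 * (14.3 - 8.3) = 58.86 kPa
Effective stress = sigma - u
sigma' = 261.69 - 58.86 = 202.83 kPa


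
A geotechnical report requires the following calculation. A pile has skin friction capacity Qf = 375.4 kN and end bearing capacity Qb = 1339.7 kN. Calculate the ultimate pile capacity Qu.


Using Qu = Qf + Qb
Qu = 375.4 + 1339.7
Qu = 1715.1 kN


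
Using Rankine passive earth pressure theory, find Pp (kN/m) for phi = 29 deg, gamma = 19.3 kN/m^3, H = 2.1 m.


Result: 122.65 kN/m

Derivation:
Compute passive earth pressure coefficient:
Kp = tan^2(45 + phi/2) = tan^2(59.5) = 2.88206
Compute passive force:
Pp = 0.5 * Kp * gamma * H^2
Pp = 0.5 * 2.88206 * 19.3 * 2.1^2
Pp = 122.65 kN/m


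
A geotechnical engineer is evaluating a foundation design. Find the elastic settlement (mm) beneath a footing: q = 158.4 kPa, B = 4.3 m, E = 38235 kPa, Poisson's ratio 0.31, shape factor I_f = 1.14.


Result: 18.356 mm

Derivation:
Using Se = q * B * (1 - nu^2) * I_f / E
1 - nu^2 = 1 - 0.31^2 = 0.9039
Se = 158.4 * 4.3 * 0.9039 * 1.14 / 38235
Se = 0.018356 m
Convert to mm: Se = 0.018356 * 1000 = 18.356 mm


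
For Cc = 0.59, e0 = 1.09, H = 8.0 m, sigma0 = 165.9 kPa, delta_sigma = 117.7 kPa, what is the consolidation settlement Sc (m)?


Using Sc = Cc * H / (1 + e0) * log10((sigma0 + delta_sigma) / sigma0)
Stress ratio = (165.9 + 117.7) / 165.9 = 1.70946
log10(1.70946) = 0.23286
Cc * H / (1 + e0) = 0.59 * 8.0 / (1 + 1.09) = 2.25837
Sc = 2.25837 * 0.23286
Sc = 0.5259 m


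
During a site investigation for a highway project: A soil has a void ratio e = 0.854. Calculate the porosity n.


Using the relation n = e / (1 + e)
n = 0.854 / (1 + 0.854)
n = 0.854 / 1.854
n = 0.4606


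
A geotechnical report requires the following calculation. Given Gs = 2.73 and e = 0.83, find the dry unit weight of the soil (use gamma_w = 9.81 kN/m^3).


Using gamma_d = Gs * gamma_w / (1 + e)
gamma_d = 2.73 * 9.81 / (1 + 0.83)
gamma_d = 2.73 * 9.81 / 1.83
gamma_d = 14.635 kN/m^3
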